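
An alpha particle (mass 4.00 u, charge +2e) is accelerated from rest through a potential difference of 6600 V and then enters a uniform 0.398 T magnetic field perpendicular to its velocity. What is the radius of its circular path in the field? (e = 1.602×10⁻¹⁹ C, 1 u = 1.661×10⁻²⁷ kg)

r ≈ 0.0416 m

Acceleration: |q|V = ½mv² ⇒ v = √(2|q|V/m) = √(2·3.204×10⁻¹⁹·6600/6.644×10⁻²⁷) ≈ 7.978×10⁵ m/s.
In the field: r = mv/(|q|B) = (6.644×10⁻²⁷)(7.978×10⁵)/((3.204×10⁻¹⁹)(0.398)) ≈ 0.0416 m.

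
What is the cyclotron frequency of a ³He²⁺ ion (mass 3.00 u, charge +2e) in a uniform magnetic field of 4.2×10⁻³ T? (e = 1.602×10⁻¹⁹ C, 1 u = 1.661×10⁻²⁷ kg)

f ≈ 4.3×10⁴ Hz

f = |q|B/(2πm).
f = (3.204×10⁻¹⁹)(4.2×10⁻³)/(2π·4.983×10⁻²⁷) ≈ 4.3×10⁴ Hz.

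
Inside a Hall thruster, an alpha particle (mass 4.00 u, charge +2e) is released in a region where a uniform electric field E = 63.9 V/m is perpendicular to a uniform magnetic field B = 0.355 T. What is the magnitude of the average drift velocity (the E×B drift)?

v_d ≈ 180 m/s

In crossed fields the guiding centre drifts at v_d = |E×B|/B² = E/B, independent of charge and mass.
v_d = 63.9/0.355 = 180 m/s.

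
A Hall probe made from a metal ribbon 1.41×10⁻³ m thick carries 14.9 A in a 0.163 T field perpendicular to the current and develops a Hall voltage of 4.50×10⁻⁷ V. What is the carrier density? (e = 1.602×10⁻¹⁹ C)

n ≈ 2.39×10²⁸ m⁻³

From V_H = IB/(n e t), n = IB/(V_H e t).
n = (14.9)(0.163)/((4.50×10⁻⁷)(1.602×10⁻¹⁹)(1.41×10⁻³)) ≈ 2.39×10²⁸ m⁻³.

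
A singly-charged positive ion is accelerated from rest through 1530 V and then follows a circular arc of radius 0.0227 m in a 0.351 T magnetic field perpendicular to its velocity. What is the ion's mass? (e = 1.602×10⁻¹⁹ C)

m ≈ 3.32×10⁻²⁷ kg

Combine |q|V = ½mv² and r = mv/(|q|B): eliminate v to get m = qB²r²/(2V).
m = (1.602×10⁻¹⁹)(0.351)²(0.0227)²/(2·1530) ≈ 3.32×10⁻²⁷ kg.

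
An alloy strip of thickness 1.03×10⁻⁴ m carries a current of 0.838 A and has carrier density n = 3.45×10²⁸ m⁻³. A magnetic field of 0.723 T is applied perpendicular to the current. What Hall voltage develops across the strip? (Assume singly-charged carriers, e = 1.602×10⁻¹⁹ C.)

V_H ≈ 1.06×10⁻⁶ V

V_H = IB/(n e t).
V_H = (0.838)(0.723)/((3.45×10²⁸)(1.602×10⁻¹⁹)(1.03×10⁻⁴)) ≈ 1.06×10⁻⁶ V.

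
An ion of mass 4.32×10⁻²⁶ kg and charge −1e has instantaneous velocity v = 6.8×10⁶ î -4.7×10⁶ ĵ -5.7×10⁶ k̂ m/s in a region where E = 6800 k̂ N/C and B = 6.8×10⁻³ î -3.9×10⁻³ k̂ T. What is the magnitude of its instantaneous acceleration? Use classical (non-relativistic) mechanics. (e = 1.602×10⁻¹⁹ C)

|a| ≈ 1.65×10¹¹ m/s²

v×B = (1.83×10⁴, -1.22×10⁴, 3.20×10⁴) N/C.
E + v×B = (1.83×10⁴, -1.22×10⁴, 3.88×10⁴) N/C.
F = q(E + v×B) = (−1.602×10⁻¹⁹ C)·(1.83×10⁴, -1.22×10⁴, 3.88×10⁴) = (-2.94×10⁻¹⁵, 1.96×10⁻¹⁵, -6.21×10⁻¹⁵) N.
|a| = |F|/m = 7.143×10⁻¹⁵/4.32×10⁻²⁶ ≈ 1.65×10¹¹ m/s².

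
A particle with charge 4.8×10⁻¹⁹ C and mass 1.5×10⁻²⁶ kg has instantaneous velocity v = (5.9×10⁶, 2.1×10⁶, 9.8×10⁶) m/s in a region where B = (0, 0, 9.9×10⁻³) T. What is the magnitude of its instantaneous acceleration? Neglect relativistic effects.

v×B = (2.08×10⁴, -5.84×10⁴, 0) N/C.
F = q v×B = (4.8×10⁻¹⁹ C)·(2.08×10⁴, -5.84×10⁴, 0) = (9.98×10⁻¹⁵, -2.80×10⁻¹⁴, 0) N.
|a| = |F|/m = 2.976×10⁻¹⁴/1.5×10⁻²⁶ ≈ 1.98×10¹² m/s².

|a| ≈ 1.98×10¹² m/s²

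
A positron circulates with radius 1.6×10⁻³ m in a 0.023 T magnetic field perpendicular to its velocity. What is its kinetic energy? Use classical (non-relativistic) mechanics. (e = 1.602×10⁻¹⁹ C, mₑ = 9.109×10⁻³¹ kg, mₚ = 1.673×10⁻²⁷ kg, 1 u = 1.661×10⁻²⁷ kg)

KE ≈ 1.9×10⁻¹⁷ J

v = |q|Br/m, then KE = ½mv² = (qBr)²/(2m).
v = (1.602×10⁻¹⁹)(0.023)(1.6×10⁻³)/9.109×10⁻³¹ ≈ 6.472×10⁶ m/s.
KE = ½(9.109×10⁻³¹)(6.472×10⁶)² ≈ 1.9×10⁻¹⁷ J.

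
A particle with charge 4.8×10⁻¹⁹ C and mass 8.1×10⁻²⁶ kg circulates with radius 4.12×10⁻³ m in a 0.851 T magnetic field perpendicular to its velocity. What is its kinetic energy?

KE ≈ 1.75×10⁻¹⁷ J

v = |q|Br/m, then KE = ½mv² = (qBr)²/(2m).
v = (4.8×10⁻¹⁹)(0.851)(4.12×10⁻³)/8.1×10⁻²⁶ ≈ 2.078×10⁴ m/s.
KE = ½(8.1×10⁻²⁶)(2.078×10⁴)² ≈ 1.75×10⁻¹⁷ J.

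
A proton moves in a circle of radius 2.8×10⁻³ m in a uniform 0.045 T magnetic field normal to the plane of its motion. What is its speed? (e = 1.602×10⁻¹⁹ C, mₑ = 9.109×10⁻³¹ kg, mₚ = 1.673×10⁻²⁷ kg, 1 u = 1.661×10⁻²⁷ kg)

v ≈ 1.2×10⁴ m/s

From |q|vB = mv²/r, v = |q|Br/m.
v = (1.602×10⁻¹⁹)(0.045)(2.8×10⁻³)/1.673×10⁻²⁷ ≈ 1.2×10⁴ m/s.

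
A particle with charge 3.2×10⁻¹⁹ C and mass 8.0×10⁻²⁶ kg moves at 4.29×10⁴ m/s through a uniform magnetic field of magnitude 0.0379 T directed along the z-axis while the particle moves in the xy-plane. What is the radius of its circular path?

r ≈ 0.283 m

The magnetic force provides the centripetal force: |q|vB = mv²/r.
r = mv/(|q|B) = (8.0×10⁻²⁶)(4.29×10⁴)/((3.2×10⁻¹⁹)(0.0379)) ≈ 0.283 m.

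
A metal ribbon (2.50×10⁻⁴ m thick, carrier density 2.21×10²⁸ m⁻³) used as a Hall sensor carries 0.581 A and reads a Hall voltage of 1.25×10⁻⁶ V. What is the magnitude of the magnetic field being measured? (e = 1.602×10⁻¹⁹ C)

B ≈ 1.90 T

From V_H = IB/(n e t), B = V_H n e t / I.
B = (1.25×10⁻⁶)(2.21×10²⁸)(1.602×10⁻¹⁹)(2.50×10⁻⁴)/0.581 ≈ 1.90 T.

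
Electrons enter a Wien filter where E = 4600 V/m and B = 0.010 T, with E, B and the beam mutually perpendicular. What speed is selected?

v = 4.6×10⁵ m/s

Zero net Lorentz force requires |qE| = |q v×B|, i.e. E = vB.
v = E/B = 4600/0.010 = 4.6×10⁵ m/s.
The result is independent of the particle's charge and mass.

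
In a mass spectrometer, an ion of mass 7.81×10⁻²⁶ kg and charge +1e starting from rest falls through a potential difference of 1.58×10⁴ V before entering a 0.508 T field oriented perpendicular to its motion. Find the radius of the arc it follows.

Acceleration: |q|V = ½mv² ⇒ v = √(2|q|V/m) = √(2·1.602×10⁻¹⁹·1.58×10⁴/7.81×10⁻²⁶) ≈ 2.546×10⁵ m/s.
In the field: r = mv/(|q|B) = (7.81×10⁻²⁶)(2.546×10⁵)/((1.602×10⁻¹⁹)(0.508)) ≈ 0.244 m.

r ≈ 0.244 m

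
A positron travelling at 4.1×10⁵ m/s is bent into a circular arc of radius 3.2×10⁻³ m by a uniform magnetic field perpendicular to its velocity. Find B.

From |q|vB = mv²/r, B = mv/(|q|r).
B = (9.109×10⁻³¹)(4.1×10⁵)/((1.602×10⁻¹⁹)(3.2×10⁻³)) ≈ 7.3×10⁻⁴ T.

B ≈ 7.3×10⁻⁴ T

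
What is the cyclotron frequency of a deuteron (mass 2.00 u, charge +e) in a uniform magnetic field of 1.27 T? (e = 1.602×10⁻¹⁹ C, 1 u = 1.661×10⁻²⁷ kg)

f = |q|B/(2πm).
f = (1.602×10⁻¹⁹)(1.27)/(2π·3.322×10⁻²⁷) ≈ 9.75×10⁶ Hz.

f ≈ 9.75×10⁶ Hz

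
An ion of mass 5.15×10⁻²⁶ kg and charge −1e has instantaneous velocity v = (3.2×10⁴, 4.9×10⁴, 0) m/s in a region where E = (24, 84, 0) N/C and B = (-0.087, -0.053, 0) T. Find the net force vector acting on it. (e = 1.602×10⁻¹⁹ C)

v×B = (0, 0, 2570) N/C.
E + v×B = (24.0, 84.0, 2570) N/C.
F = q(E + v×B) = (−1.602×10⁻¹⁹ C)·(24.0, 84.0, 2570) = (-3.84×10⁻¹⁸, -1.35×10⁻¹⁷, -4.11×10⁻¹⁶) N.

F ≈ (-3.84×10⁻¹⁸, -1.35×10⁻¹⁷, -4.11×10⁻¹⁶) N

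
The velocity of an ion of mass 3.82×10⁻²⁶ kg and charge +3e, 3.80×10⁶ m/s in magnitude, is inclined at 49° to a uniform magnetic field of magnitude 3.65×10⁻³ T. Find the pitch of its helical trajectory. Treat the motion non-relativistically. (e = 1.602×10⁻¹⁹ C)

p ≈ 341 m

v∥ = v cosθ = 3.80×10⁶·cos49° ≈ 2.493×10⁶ m/s.
T = 2πm/(|q|B) = 2π(3.82×10⁻²⁶)/((4.806×10⁻¹⁹)(3.65×10⁻³)) ≈ 1.368×10⁻⁴ s.
pitch = v∥ T = (2.493×10⁶)(1.368×10⁻⁴) ≈ 341 m.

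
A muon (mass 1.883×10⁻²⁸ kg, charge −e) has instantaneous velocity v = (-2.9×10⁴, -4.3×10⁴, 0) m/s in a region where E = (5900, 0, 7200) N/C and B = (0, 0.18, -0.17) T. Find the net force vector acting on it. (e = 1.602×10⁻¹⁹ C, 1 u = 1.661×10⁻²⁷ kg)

F ≈ (-2.12×10⁻¹⁵, 7.90×10⁻¹⁶, -3.17×10⁻¹⁶) N

v×B = (7310, -4930, -5220) N/C.
E + v×B = (1.32×10⁴, -4930, 1980) N/C.
F = q(E + v×B) = (−1.602×10⁻¹⁹ C)·(1.32×10⁴, -4930, 1980) = (-2.12×10⁻¹⁵, 7.90×10⁻¹⁶, -3.17×10⁻¹⁶) N.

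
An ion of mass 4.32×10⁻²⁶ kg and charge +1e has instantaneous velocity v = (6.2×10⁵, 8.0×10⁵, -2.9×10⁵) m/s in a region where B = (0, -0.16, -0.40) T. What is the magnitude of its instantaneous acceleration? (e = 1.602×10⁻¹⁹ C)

|a| ≈ 1.68×10¹² m/s²

v×B = (-3.66×10⁵, 2.48×10⁵, -9.92×10⁴) N/C.
F = q v×B = (1.602×10⁻¹⁹ C)·(-3.66×10⁵, 2.48×10⁵, -9.92×10⁴) = (-5.87×10⁻¹⁴, 3.97×10⁻¹⁴, -1.59×10⁻¹⁴) N.
|a| = |F|/m = 7.264×10⁻¹⁴/4.32×10⁻²⁶ ≈ 1.68×10¹² m/s².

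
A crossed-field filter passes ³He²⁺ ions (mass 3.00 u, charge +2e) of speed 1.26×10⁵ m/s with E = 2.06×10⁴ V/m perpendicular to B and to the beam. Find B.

B = 0.163 T

Balance of forces in the selector: qE = qvB ⇒ B = E/v.
B = 2.06×10⁴/1.26×10⁵ = 0.163 T.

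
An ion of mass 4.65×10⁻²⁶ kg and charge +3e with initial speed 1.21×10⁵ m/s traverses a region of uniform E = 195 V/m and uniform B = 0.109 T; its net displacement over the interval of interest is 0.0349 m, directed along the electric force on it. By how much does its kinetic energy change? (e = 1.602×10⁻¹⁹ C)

ΔKE ≈ 3.27×10⁻¹⁸ J

The magnetic force is always ⟂ v and does no work; only the electric force changes KE.
ΔKE = F_E · d = |q|E d = (4.806×10⁻¹⁹)(195)(0.0349) ≈ 3.27×10⁻¹⁸ J.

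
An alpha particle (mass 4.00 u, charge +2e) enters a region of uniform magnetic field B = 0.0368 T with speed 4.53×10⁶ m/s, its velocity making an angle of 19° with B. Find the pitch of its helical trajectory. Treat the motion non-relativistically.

p ≈ 15.2 m

v∥ = v cosθ = 4.53×10⁶·cos19° ≈ 4.283×10⁶ m/s.
T = 2πm/(|q|B) = 2π(6.644×10⁻²⁷)/((3.204×10⁻¹⁹)(0.0368)) ≈ 3.541×10⁻⁶ s.
pitch = v∥ T = (4.283×10⁶)(3.541×10⁻⁶) ≈ 15.2 m.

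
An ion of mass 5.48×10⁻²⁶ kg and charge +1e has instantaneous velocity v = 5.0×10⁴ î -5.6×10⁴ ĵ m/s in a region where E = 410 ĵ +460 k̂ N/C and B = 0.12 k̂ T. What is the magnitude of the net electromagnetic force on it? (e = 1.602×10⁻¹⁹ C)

v×B = (-6720, -6000, 0) N/C.
E + v×B = (-6720, -5590, 460) N/C.
F = q(E + v×B) = (1.602×10⁻¹⁹ C)·(-6720, -5590, 460) = (-1.08×10⁻¹⁵, -8.96×10⁻¹⁶, 7.37×10⁻¹⁷) N.
|F| = 1.40×10⁻¹⁵ N.

|F| ≈ 1.40×10⁻¹⁵ N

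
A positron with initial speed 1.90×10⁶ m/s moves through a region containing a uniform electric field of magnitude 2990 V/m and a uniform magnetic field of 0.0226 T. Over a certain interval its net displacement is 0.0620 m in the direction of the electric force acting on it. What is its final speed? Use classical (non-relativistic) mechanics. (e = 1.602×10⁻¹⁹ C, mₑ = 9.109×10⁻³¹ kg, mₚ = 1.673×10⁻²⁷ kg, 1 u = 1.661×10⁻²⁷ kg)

v_f ≈ 8.30×10⁶ m/s

B does no work; ΔKE = |q|E d.
½mv_f² = ½mv₀² + |q|Ed = ½(9.109×10⁻³¹)(1.90×10⁶)² + (1.602×10⁻¹⁹)(2990)(0.0620) ≈ 1.644×10⁻¹⁸ J + 2.970×10⁻¹⁷ J ≈ 3.134×10⁻¹⁷ J.
v_f = √(2·3.134×10⁻¹⁷/9.109×10⁻³¹) ≈ 8.30×10⁶ m/s.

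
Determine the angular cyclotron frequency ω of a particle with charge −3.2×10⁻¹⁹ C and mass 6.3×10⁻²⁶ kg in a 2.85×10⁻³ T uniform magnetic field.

ω = |q|B/m.
ω = (3.2×10⁻¹⁹)(2.85×10⁻³)/6.3×10⁻²⁶ ≈ 1.45×10⁴ rad/s.

ω ≈ 1.45×10⁴ rad/s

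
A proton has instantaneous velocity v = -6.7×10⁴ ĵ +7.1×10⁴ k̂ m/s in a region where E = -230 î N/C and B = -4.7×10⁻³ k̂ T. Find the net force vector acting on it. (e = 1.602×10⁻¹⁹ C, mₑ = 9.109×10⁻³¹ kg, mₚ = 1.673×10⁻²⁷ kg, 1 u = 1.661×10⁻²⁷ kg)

v×B = (315, 0, 0) N/C.
E + v×B = (84.9, 0, 0) N/C.
F = q(E + v×B) = (1.602×10⁻¹⁹ C)·(84.9, 0, 0) = (1.36×10⁻¹⁷, 0, 0) N.

F ≈ (1.36×10⁻¹⁷, 0, 0) N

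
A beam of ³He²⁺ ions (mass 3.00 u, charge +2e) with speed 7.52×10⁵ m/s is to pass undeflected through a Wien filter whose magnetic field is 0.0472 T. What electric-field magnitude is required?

E = 3.55×10⁴ V/m

For straight-line motion qE = qvB, so E = vB.
E = 7.52×10⁵ × 0.0472 = 3.55×10⁴ V/m.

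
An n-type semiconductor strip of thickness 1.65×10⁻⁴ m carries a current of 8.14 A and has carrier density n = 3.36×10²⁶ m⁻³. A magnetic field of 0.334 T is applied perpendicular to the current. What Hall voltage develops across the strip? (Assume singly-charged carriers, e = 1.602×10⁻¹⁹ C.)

V_H = IB/(n e t).
V_H = (8.14)(0.334)/((3.36×10²⁶)(1.602×10⁻¹⁹)(1.65×10⁻⁴)) ≈ 3.06×10⁻⁴ V.

V_H ≈ 3.06×10⁻⁴ V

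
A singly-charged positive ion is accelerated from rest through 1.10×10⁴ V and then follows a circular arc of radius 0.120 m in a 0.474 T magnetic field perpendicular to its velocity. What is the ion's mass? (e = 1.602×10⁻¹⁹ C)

Combine |q|V = ½mv² and r = mv/(|q|B): eliminate v to get m = qB²r²/(2V).
m = (1.602×10⁻¹⁹)(0.474)²(0.120)²/(2·1.10×10⁴) ≈ 2.36×10⁻²⁶ kg.

m ≈ 2.36×10⁻²⁶ kg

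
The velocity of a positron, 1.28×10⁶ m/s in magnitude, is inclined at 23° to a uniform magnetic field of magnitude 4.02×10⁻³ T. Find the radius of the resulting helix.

r ≈ 7.07×10⁻⁴ m

v⊥ = v sinθ = 1.28×10⁶·sin23° ≈ 5.001×10⁵ m/s.
r = m v⊥/(|q|B) = (9.109×10⁻³¹)(5.001×10⁵)/((1.602×10⁻¹⁹)(4.02×10⁻³)) ≈ 7.07×10⁻⁴ m.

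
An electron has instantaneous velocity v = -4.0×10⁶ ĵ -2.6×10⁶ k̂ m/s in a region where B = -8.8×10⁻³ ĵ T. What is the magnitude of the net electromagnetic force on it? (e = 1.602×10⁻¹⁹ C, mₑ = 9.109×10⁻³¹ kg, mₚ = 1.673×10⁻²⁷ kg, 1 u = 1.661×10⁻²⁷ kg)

|F| ≈ 3.67×10⁻¹⁵ N

v×B = (-2.29×10⁴, 0, 0) N/C.
F = q v×B = (−1.602×10⁻¹⁹ C)·(-2.29×10⁴, 0, 0) = (3.67×10⁻¹⁵, 0, 0) N.
|F| = 3.67×10⁻¹⁵ N.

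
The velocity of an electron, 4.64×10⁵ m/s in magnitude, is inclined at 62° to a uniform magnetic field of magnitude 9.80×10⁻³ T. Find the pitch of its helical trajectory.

v∥ = v cosθ = 4.64×10⁵·cos62° ≈ 2.178×10⁵ m/s.
T = 2πm/(|q|B) = 2π(9.109×10⁻³¹)/((1.602×10⁻¹⁹)(9.80×10⁻³)) ≈ 3.646×10⁻⁹ s.
pitch = v∥ T = (2.178×10⁵)(3.646×10⁻⁹) ≈ 7.94×10⁻⁴ m.

p ≈ 7.94×10⁻⁴ m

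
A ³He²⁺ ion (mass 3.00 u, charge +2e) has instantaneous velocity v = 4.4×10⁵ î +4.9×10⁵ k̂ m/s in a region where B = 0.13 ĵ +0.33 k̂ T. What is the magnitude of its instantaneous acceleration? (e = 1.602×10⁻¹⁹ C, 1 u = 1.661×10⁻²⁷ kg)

v×B = (-6.37×10⁴, -1.45×10⁵, 5.72×10⁴) N/C.
F = q v×B = (3.204×10⁻¹⁹ C)·(-6.37×10⁴, -1.45×10⁵, 5.72×10⁴) = (-2.04×10⁻¹⁴, -4.65×10⁻¹⁴, 1.83×10⁻¹⁴) N.
|a| = |F|/m = 5.401×10⁻¹⁴/4.983×10⁻²⁷ ≈ 1.08×10¹³ m/s².

|a| ≈ 1.08×10¹³ m/s²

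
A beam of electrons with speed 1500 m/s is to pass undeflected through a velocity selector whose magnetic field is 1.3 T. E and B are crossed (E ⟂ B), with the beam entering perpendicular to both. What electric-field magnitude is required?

E = 2000 V/m

For straight-line motion qE = qvB, so E = vB.
E = 1500 × 1.3 = 2000 V/m.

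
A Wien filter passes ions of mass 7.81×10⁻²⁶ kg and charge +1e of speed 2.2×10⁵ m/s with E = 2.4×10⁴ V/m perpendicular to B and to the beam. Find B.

Balance of forces in the selector: qE = qvB ⇒ B = E/v.
B = 2.4×10⁴/2.2×10⁵ = 0.11 T.

B = 0.11 T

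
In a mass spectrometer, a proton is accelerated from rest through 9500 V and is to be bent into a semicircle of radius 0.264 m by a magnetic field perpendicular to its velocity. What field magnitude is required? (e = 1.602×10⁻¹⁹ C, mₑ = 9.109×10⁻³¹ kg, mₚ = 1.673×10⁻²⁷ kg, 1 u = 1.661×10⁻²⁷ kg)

v = √(2|q|V/m) = √(2·1.602×10⁻¹⁹·9500/1.673×10⁻²⁷) ≈ 1.349×10⁶ m/s.
B = mv/(|q|r) = (1.673×10⁻²⁷)(1.349×10⁶)/((1.602×10⁻¹⁹)(0.264)) ≈ 0.0534 T.

B ≈ 0.0534 T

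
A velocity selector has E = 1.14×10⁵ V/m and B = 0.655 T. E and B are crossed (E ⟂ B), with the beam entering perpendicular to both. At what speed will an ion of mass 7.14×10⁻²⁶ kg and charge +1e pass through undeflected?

v = 1.74×10⁵ m/s

Straight-line motion ⇒ electric and magnetic forces cancel, so E = vB.
v = E/B = 1.14×10⁵/0.655 = 1.74×10⁵ m/s.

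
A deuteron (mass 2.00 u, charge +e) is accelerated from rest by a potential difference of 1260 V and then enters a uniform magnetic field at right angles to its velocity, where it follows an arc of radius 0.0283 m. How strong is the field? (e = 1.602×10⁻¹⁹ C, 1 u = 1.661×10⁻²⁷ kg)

v = √(2|q|V/m) = √(2·1.602×10⁻¹⁹·1260/3.322×10⁻²⁷) ≈ 3.486×10⁵ m/s.
B = mv/(|q|r) = (3.322×10⁻²⁷)(3.486×10⁵)/((1.602×10⁻¹⁹)(0.0283)) ≈ 0.255 T.

B ≈ 0.255 T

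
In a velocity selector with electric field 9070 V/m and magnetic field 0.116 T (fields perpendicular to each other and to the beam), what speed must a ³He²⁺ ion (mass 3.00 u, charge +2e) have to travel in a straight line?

v = 7.82×10⁴ m/s

Straight-line motion ⇒ electric and magnetic forces cancel, so E = vB.
v = E/B = 9070/0.116 = 7.82×10⁴ m/s.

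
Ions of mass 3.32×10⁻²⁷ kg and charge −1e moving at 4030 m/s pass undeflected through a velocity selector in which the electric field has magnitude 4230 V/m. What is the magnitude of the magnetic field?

Balance of forces in the selector: qE = qvB ⇒ B = E/v.
B = 4230/4030 = 1.05 T.

B = 1.05 T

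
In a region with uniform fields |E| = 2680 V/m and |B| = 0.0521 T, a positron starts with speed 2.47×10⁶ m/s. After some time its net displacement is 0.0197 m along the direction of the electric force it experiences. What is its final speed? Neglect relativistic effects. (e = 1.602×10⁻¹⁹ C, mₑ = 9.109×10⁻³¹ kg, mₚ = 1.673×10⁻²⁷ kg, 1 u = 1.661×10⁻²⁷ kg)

v_f ≈ 4.97×10⁶ m/s

B does no work; ΔKE = |q|E d.
½mv_f² = ½mv₀² + |q|Ed = ½(9.109×10⁻³¹)(2.47×10⁶)² + (1.602×10⁻¹⁹)(2680)(0.0197) ≈ 2.779×10⁻¹⁸ J + 8.458×10⁻¹⁸ J ≈ 1.124×10⁻¹⁷ J.
v_f = √(2·1.124×10⁻¹⁷/9.109×10⁻³¹) ≈ 4.97×10⁶ m/s.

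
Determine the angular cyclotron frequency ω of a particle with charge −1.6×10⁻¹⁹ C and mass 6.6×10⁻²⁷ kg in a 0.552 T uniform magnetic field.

ω ≈ 1.34×10⁷ rad/s

ω = |q|B/m.
ω = (1.6×10⁻¹⁹)(0.552)/6.6×10⁻²⁷ ≈ 1.34×10⁷ rad/s.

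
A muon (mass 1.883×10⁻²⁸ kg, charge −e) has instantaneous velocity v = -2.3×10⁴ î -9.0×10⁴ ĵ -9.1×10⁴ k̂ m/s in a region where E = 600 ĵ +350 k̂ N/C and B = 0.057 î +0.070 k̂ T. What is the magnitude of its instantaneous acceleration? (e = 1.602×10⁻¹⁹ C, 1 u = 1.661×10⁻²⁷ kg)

v×B = (-6300, -3580, 5130) N/C.
E + v×B = (-6300, -2980, 5480) N/C.
F = q(E + v×B) = (−1.602×10⁻¹⁹ C)·(-6300, -2980, 5480) = (1.01×10⁻¹⁵, 4.77×10⁻¹⁶, -8.78×10⁻¹⁶) N.
|a| = |F|/m = 1.420×10⁻¹⁵/1.883×10⁻²⁸ ≈ 7.54×10¹² m/s².

|a| ≈ 7.54×10¹² m/s²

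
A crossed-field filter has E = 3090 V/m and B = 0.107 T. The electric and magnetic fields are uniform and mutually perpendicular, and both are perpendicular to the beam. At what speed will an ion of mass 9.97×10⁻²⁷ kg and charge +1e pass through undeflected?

v = 2.89×10⁴ m/s

Straight-line motion ⇒ electric and magnetic forces cancel, so E = vB.
v = E/B = 3090/0.107 = 2.89×10⁴ m/s.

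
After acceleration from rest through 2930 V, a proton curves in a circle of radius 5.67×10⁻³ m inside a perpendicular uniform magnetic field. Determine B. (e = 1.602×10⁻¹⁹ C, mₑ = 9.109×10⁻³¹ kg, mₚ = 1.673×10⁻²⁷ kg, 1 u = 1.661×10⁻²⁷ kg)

B ≈ 1.38 T

v = √(2|q|V/m) = √(2·1.602×10⁻¹⁹·2930/1.673×10⁻²⁷) ≈ 7.491×10⁵ m/s.
B = mv/(|q|r) = (1.673×10⁻²⁷)(7.491×10⁵)/((1.602×10⁻¹⁹)(5.67×10⁻³)) ≈ 1.38 T.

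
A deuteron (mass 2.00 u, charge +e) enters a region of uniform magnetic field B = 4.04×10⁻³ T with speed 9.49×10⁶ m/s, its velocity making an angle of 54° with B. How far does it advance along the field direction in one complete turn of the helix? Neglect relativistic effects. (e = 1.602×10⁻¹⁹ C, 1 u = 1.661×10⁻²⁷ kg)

p ≈ 180 m

v∥ = v cosθ = 9.49×10⁶·cos54° ≈ 5.578×10⁶ m/s.
T = 2πm/(|q|B) = 2π(3.322×10⁻²⁷)/((1.602×10⁻¹⁹)(4.04×10⁻³)) ≈ 3.225×10⁻⁵ s.
pitch = v∥ T = (5.578×10⁶)(3.225×10⁻⁵) ≈ 180 m.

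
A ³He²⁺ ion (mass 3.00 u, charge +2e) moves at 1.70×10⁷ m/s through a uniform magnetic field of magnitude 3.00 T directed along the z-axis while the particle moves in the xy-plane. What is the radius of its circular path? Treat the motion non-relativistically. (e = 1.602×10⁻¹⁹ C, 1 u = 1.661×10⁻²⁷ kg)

r ≈ 0.0881 m

The magnetic force provides the centripetal force: |q|vB = mv²/r.
r = mv/(|q|B) = (4.983×10⁻²⁷)(1.70×10⁷)/((3.204×10⁻¹⁹)(3.00)) ≈ 0.0881 m.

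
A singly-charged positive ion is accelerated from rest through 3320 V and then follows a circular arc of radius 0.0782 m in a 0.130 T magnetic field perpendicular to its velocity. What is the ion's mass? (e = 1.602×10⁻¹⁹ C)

m ≈ 2.49×10⁻²⁷ kg

Combine |q|V = ½mv² and r = mv/(|q|B): eliminate v to get m = qB²r²/(2V).
m = (1.602×10⁻¹⁹)(0.130)²(0.0782)²/(2·3320) ≈ 2.49×10⁻²⁷ kg.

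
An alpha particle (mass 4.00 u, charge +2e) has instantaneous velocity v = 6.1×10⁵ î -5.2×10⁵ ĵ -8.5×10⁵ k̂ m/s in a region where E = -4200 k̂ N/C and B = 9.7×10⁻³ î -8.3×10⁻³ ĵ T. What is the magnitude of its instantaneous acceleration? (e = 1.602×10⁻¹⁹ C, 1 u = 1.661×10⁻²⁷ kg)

v×B = (-7060, -8240, -19.0) N/C.
E + v×B = (-7060, -8240, -4220) N/C.
F = q(E + v×B) = (3.204×10⁻¹⁹ C)·(-7060, -8240, -4220) = (-2.26×10⁻¹⁵, -2.64×10⁻¹⁵, -1.35×10⁻¹⁵) N.
|a| = |F|/m = 3.730×10⁻¹⁵/6.644×10⁻²⁷ ≈ 5.61×10¹¹ m/s².

|a| ≈ 5.61×10¹¹ m/s²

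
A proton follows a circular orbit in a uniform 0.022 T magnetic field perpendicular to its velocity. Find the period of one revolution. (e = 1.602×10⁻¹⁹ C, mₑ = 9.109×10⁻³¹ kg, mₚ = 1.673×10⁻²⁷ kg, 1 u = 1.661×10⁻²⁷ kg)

T ≈ 3.0×10⁻⁶ s

The cyclotron period depends only on m, q, B: T = 2πm/(|q|B).
T = 2π(1.673×10⁻²⁷)/((1.602×10⁻¹⁹)(0.022)) ≈ 3.0×10⁻⁶ s.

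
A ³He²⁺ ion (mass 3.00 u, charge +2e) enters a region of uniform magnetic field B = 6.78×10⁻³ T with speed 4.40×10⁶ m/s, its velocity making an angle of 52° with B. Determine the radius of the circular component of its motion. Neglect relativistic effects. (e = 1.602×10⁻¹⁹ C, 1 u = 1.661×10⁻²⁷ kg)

v⊥ = v sinθ = 4.40×10⁶·sin52° ≈ 3.467×10⁶ m/s.
r = m v⊥/(|q|B) = (4.983×10⁻²⁷)(3.467×10⁶)/((3.204×10⁻¹⁹)(6.78×10⁻³)) ≈ 7.95 m.

r ≈ 7.95 m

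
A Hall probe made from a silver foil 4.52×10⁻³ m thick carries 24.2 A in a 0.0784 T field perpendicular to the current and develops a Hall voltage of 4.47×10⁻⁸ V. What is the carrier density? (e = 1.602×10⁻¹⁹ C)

From V_H = IB/(n e t), n = IB/(V_H e t).
n = (24.2)(0.0784)/((4.47×10⁻⁸)(1.602×10⁻¹⁹)(4.52×10⁻³)) ≈ 5.86×10²⁸ m⁻³.

n ≈ 5.86×10²⁸ m⁻³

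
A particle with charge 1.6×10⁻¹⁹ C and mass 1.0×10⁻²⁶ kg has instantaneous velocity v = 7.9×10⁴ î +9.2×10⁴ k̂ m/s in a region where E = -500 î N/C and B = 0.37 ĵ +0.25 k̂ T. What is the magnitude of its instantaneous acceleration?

|a| ≈ 7.90×10¹¹ m/s²

v×B = (-3.40×10⁴, -1.98×10⁴, 2.92×10⁴) N/C.
E + v×B = (-3.45×10⁴, -1.98×10⁴, 2.92×10⁴) N/C.
F = q(E + v×B) = (1.6×10⁻¹⁹ C)·(-3.45×10⁴, -1.98×10⁴, 2.92×10⁴) = (-5.53×10⁻¹⁵, -3.16×10⁻¹⁵, 4.68×10⁻¹⁵) N.
|a| = |F|/m = 7.899×10⁻¹⁵/1.0×10⁻²⁶ ≈ 7.90×10¹¹ m/s².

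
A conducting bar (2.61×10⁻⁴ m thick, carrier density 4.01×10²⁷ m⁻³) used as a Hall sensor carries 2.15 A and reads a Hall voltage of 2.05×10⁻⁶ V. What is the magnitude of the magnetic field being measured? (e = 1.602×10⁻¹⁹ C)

From V_H = IB/(n e t), B = V_H n e t / I.
B = (2.05×10⁻⁶)(4.01×10²⁷)(1.602×10⁻¹⁹)(2.61×10⁻⁴)/2.15 ≈ 0.160 T.

B ≈ 0.160 T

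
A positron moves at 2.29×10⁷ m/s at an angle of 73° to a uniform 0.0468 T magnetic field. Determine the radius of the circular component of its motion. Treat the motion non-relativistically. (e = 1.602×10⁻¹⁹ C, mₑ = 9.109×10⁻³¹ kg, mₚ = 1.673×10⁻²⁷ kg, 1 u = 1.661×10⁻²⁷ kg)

r ≈ 2.66×10⁻³ m

v⊥ = v sinθ = 2.29×10⁷·sin73° ≈ 2.190×10⁷ m/s.
r = m v⊥/(|q|B) = (9.109×10⁻³¹)(2.190×10⁷)/((1.602×10⁻¹⁹)(0.0468)) ≈ 2.66×10⁻³ m.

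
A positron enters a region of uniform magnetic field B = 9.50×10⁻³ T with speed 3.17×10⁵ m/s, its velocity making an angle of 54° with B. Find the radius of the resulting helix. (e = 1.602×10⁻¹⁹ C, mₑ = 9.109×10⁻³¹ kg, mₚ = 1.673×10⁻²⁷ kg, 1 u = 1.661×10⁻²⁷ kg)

v⊥ = v sinθ = 3.17×10⁵·sin54° ≈ 2.565×10⁵ m/s.
r = m v⊥/(|q|B) = (9.109×10⁻³¹)(2.565×10⁵)/((1.602×10⁻¹⁹)(9.50×10⁻³)) ≈ 1.53×10⁻⁴ m.

r ≈ 1.53×10⁻⁴ m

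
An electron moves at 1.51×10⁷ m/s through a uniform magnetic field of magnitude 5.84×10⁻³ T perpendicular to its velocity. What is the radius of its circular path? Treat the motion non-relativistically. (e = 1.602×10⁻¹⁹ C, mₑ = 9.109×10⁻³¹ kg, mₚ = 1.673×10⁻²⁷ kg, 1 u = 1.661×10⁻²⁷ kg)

r ≈ 0.0147 m

The magnetic force provides the centripetal force: |q|vB = mv²/r.
r = mv/(|q|B) = (9.109×10⁻³¹)(1.51×10⁷)/((1.602×10⁻¹⁹)(5.84×10⁻³)) ≈ 0.0147 m.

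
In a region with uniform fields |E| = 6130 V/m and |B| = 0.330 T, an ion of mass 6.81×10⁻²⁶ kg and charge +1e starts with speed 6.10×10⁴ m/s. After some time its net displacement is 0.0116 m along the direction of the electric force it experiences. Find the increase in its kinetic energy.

ΔKE ≈ 1.14×10⁻¹⁷ J

The magnetic force is always ⟂ v and does no work; only the electric force changes KE.
ΔKE = F_E · d = |q|E d = (1.602×10⁻¹⁹)(6130)(0.0116) ≈ 1.14×10⁻¹⁷ J.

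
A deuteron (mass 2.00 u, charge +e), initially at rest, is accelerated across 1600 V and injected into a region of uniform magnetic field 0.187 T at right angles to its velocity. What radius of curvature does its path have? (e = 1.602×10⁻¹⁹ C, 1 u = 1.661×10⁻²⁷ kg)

r ≈ 0.0436 m

Acceleration: |q|V = ½mv² ⇒ v = √(2|q|V/m) = √(2·1.602×10⁻¹⁹·1600/3.322×10⁻²⁷) ≈ 3.928×10⁵ m/s.
In the field: r = mv/(|q|B) = (3.322×10⁻²⁷)(3.928×10⁵)/((1.602×10⁻¹⁹)(0.187)) ≈ 0.0436 m.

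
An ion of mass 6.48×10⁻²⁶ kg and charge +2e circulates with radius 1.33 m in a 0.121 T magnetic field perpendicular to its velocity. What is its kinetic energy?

v = |q|Br/m, then KE = ½mv² = (qBr)²/(2m).
v = (3.204×10⁻¹⁹)(0.121)(1.33)/6.48×10⁻²⁶ ≈ 7.957×10⁵ m/s.
KE = ½(6.48×10⁻²⁶)(7.957×10⁵)² ≈ 2.05×10⁻¹⁴ J = 1.28×10⁵ eV.

KE ≈ 1.28×10⁵ eV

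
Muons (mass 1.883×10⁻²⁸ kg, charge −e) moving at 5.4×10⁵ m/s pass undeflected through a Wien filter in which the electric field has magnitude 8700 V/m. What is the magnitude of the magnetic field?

Balance of forces in the selector: qE = qvB ⇒ B = E/v.
B = 8700/5.4×10⁵ = 0.016 T.

B = 0.016 T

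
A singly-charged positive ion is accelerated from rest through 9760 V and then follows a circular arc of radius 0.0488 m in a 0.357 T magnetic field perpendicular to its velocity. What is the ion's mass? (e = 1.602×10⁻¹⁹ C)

Combine |q|V = ½mv² and r = mv/(|q|B): eliminate v to get m = qB²r²/(2V).
m = (1.602×10⁻¹⁹)(0.357)²(0.0488)²/(2·9760) ≈ 2.49×10⁻²⁷ kg.

m ≈ 2.49×10⁻²⁷ kg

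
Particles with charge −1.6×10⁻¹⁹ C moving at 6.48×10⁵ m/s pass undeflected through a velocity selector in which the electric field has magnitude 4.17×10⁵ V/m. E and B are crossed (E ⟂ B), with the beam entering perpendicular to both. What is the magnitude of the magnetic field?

B = 0.644 T

Balance of forces in the selector: qE = qvB ⇒ B = E/v.
B = 4.17×10⁵/6.48×10⁵ = 0.644 T.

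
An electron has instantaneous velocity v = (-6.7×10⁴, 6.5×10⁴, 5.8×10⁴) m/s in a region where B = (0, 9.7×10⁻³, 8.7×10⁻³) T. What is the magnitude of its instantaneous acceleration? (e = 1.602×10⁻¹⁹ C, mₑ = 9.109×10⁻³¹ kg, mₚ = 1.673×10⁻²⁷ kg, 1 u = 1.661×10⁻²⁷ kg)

v×B = (2.90, 583, -650) N/C.
F = q v×B = (−1.602×10⁻¹⁹ C)·(2.90, 583, -650) = (-4.65×10⁻¹⁹, -9.34×10⁻¹⁷, 1.04×10⁻¹⁶) N.
|a| = |F|/m = 1.399×10⁻¹⁶/9.109×10⁻³¹ ≈ 1.54×10¹⁴ m/s².

|a| ≈ 1.54×10¹⁴ m/s²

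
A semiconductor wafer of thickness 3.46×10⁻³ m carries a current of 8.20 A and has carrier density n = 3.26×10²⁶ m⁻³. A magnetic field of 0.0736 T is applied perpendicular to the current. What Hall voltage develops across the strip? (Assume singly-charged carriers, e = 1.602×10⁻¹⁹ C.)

V_H = IB/(n e t).
V_H = (8.20)(0.0736)/((3.26×10²⁶)(1.602×10⁻¹⁹)(3.46×10⁻³)) ≈ 3.34×10⁻⁶ V.

V_H ≈ 3.34×10⁻⁶ V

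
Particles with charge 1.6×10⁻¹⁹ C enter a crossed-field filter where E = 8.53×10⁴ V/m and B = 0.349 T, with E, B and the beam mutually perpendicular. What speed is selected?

Straight-line motion ⇒ electric and magnetic forces cancel, so E = vB.
v = E/B = 8.53×10⁴/0.349 = 2.44×10⁵ m/s.
The result is independent of the particle's charge and mass.

v = 2.44×10⁵ m/s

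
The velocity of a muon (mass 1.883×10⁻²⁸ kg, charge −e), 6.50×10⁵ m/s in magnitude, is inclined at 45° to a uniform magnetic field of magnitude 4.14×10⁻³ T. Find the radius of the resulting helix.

r ≈ 0.130 m

v⊥ = v sinθ = 6.50×10⁵·sin45° ≈ 4.596×10⁵ m/s.
r = m v⊥/(|q|B) = (1.883×10⁻²⁸)(4.596×10⁵)/((1.602×10⁻¹⁹)(4.14×10⁻³)) ≈ 0.130 m.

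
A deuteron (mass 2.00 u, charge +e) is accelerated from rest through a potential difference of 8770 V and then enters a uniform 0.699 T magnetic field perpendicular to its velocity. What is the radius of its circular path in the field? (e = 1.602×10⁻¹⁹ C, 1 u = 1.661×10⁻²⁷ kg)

Acceleration: |q|V = ½mv² ⇒ v = √(2|q|V/m) = √(2·1.602×10⁻¹⁹·8770/3.322×10⁻²⁷) ≈ 9.197×10⁵ m/s.
In the field: r = mv/(|q|B) = (3.322×10⁻²⁷)(9.197×10⁵)/((1.602×10⁻¹⁹)(0.699)) ≈ 0.0273 m.

r ≈ 0.0273 m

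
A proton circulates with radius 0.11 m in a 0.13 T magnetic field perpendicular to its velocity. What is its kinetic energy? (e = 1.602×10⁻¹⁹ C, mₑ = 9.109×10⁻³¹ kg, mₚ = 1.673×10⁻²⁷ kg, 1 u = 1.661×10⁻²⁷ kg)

v = |q|Br/m, then KE = ½mv² = (qBr)²/(2m).
v = (1.602×10⁻¹⁹)(0.13)(0.11)/1.673×10⁻²⁷ ≈ 1.369×10⁶ m/s.
KE = ½(1.673×10⁻²⁷)(1.369×10⁶)² ≈ 1.6×10⁻¹⁵ J.

KE ≈ 1.6×10⁻¹⁵ J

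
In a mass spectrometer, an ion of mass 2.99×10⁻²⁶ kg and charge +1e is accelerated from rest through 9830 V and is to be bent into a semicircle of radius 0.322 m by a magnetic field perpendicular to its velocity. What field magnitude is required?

v = √(2|q|V/m) = √(2·1.602×10⁻¹⁹·9830/2.99×10⁻²⁶) ≈ 3.246×10⁵ m/s.
B = mv/(|q|r) = (2.99×10⁻²⁶)(3.246×10⁵)/((1.602×10⁻¹⁹)(0.322)) ≈ 0.188 T.

B ≈ 0.188 T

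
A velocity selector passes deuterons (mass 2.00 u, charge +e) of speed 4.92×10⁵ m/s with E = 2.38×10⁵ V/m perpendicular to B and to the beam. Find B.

Balance of forces in the selector: qE = qvB ⇒ B = E/v.
B = 2.38×10⁵/4.92×10⁵ = 0.484 T.

B = 0.484 T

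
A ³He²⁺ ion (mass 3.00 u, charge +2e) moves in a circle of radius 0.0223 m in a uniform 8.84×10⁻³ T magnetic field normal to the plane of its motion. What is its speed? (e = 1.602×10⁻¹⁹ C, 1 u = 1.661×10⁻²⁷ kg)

From |q|vB = mv²/r, v = |q|Br/m.
v = (3.204×10⁻¹⁹)(8.84×10⁻³)(0.0223)/4.983×10⁻²⁷ ≈ 1.27×10⁴ m/s.

v ≈ 1.27×10⁴ m/s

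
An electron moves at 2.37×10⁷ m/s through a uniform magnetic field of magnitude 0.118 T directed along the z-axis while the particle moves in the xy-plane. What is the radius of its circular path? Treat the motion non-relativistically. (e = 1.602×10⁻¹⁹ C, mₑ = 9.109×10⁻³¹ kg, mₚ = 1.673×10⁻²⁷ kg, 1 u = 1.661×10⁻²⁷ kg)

The magnetic force provides the centripetal force: |q|vB = mv²/r.
r = mv/(|q|B) = (9.109×10⁻³¹)(2.37×10⁷)/((1.602×10⁻¹⁹)(0.118)) ≈ 1.14×10⁻³ m.

r ≈ 1.14×10⁻³ m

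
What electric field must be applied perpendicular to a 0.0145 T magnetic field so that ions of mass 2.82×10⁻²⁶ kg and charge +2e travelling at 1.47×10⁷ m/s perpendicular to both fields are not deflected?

For straight-line motion qE = qvB, so E = vB.
E = 1.47×10⁷ × 0.0145 = 2.13×10⁵ V/m.

E = 2.13×10⁵ V/m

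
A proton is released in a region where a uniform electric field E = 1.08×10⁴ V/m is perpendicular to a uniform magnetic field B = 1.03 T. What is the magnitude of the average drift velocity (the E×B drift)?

The E×B drift speed is v_d = E/B.
v_d = 1.08×10⁴/1.03 = 1.05×10⁴ m/s.

v_d ≈ 1.05×10⁴ m/s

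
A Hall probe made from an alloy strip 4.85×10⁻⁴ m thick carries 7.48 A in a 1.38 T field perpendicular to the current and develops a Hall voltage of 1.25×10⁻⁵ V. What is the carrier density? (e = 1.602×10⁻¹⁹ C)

n ≈ 1.06×10²⁸ m⁻³

From V_H = IB/(n e t), n = IB/(V_H e t).
n = (7.48)(1.38)/((1.25×10⁻⁵)(1.602×10⁻¹⁹)(4.85×10⁻⁴)) ≈ 1.06×10²⁸ m⁻³.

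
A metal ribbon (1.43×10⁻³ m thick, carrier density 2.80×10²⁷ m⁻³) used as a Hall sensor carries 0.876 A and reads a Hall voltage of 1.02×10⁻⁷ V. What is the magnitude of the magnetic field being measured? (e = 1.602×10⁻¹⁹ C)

From V_H = IB/(n e t), B = V_H n e t / I.
B = (1.02×10⁻⁷)(2.80×10²⁷)(1.602×10⁻¹⁹)(1.43×10⁻³)/0.876 ≈ 0.0747 T.

B ≈ 0.0747 T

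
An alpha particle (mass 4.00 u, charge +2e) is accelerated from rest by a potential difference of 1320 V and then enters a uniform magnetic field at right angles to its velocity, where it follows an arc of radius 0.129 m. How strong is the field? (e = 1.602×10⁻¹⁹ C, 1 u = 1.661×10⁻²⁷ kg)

B ≈ 0.0574 T

v = √(2|q|V/m) = √(2·3.204×10⁻¹⁹·1320/6.644×10⁻²⁷) ≈ 3.568×10⁵ m/s.
B = mv/(|q|r) = (6.644×10⁻²⁷)(3.568×10⁵)/((3.204×10⁻¹⁹)(0.129)) ≈ 0.0574 T.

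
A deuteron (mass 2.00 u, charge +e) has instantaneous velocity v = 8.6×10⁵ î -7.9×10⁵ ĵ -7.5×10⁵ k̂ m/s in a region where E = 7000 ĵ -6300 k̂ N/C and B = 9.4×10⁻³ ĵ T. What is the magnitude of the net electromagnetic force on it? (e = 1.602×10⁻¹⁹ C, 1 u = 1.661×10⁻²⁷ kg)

|F| ≈ 1.62×10⁻¹⁵ N

v×B = (7050, 0, 8080) N/C.
E + v×B = (7050, 7000, 1780) N/C.
F = q(E + v×B) = (1.602×10⁻¹⁹ C)·(7050, 7000, 1780) = (1.13×10⁻¹⁵, 1.12×10⁻¹⁵, 2.86×10⁻¹⁶) N.
|F| = 1.62×10⁻¹⁵ N.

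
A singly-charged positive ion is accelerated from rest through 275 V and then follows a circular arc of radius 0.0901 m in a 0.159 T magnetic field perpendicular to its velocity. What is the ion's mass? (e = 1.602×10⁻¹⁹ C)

m ≈ 5.98×10⁻²⁶ kg

Combine |q|V = ½mv² and r = mv/(|q|B): eliminate v to get m = qB²r²/(2V).
m = (1.602×10⁻¹⁹)(0.159)²(0.0901)²/(2·275) ≈ 5.98×10⁻²⁶ kg.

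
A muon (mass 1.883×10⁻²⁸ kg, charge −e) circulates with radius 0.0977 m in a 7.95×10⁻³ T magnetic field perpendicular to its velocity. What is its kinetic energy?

v = |q|Br/m, then KE = ½mv² = (qBr)²/(2m).
v = (1.602×10⁻¹⁹)(7.95×10⁻³)(0.0977)/1.883×10⁻²⁸ ≈ 6.608×10⁵ m/s.
KE = ½(1.883×10⁻²⁸)(6.608×10⁵)² ≈ 4.11×10⁻¹⁷ J = 257 eV.

KE ≈ 257 eV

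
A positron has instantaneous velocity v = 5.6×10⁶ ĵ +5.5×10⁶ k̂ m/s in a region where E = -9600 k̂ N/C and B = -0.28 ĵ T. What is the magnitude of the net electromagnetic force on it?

|F| ≈ 2.47×10⁻¹³ N

v×B = (1.54×10⁶, 0, 0) N/C.
E + v×B = (1.54×10⁶, 0, -9600) N/C.
F = q(E + v×B) = (1.602×10⁻¹⁹ C)·(1.54×10⁶, 0, -9600) = (2.47×10⁻¹³, 0, -1.54×10⁻¹⁵) N.
|F| = 2.47×10⁻¹³ N.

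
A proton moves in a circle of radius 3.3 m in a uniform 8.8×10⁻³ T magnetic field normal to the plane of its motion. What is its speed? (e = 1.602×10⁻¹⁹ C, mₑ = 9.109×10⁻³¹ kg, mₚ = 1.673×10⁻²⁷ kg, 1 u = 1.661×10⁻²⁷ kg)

v ≈ 2.8×10⁶ m/s

From |q|vB = mv²/r, v = |q|Br/m.
v = (1.602×10⁻¹⁹)(8.8×10⁻³)(3.3)/1.673×10⁻²⁷ ≈ 2.8×10⁶ m/s.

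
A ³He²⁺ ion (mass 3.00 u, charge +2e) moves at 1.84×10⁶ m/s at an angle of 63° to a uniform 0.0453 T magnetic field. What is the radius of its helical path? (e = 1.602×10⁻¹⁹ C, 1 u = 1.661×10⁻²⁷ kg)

v⊥ = v sinθ = 1.84×10⁶·sin63° ≈ 1.639×10⁶ m/s.
r = m v⊥/(|q|B) = (4.983×10⁻²⁷)(1.639×10⁶)/((3.204×10⁻¹⁹)(0.0453)) ≈ 0.563 m.

r ≈ 0.563 m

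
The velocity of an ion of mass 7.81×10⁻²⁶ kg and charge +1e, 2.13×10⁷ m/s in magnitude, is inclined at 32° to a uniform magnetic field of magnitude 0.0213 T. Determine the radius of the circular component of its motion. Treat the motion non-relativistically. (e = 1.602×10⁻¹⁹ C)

v⊥ = v sinθ = 2.13×10⁷·sin32° ≈ 1.129×10⁷ m/s.
r = m v⊥/(|q|B) = (7.81×10⁻²⁶)(1.129×10⁷)/((1.602×10⁻¹⁹)(0.0213)) ≈ 258 m.

r ≈ 258 m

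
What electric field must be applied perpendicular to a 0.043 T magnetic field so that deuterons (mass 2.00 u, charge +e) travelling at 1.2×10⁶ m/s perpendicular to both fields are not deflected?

E = 5.2×10⁴ V/m

For straight-line motion qE = qvB, so E = vB.
E = 1.2×10⁶ × 0.043 = 5.2×10⁴ V/m.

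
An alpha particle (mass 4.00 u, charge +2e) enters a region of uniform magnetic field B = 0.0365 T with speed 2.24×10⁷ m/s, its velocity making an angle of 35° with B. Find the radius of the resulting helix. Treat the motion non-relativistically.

v⊥ = v sinθ = 2.24×10⁷·sin35° ≈ 1.285×10⁷ m/s.
r = m v⊥/(|q|B) = (6.644×10⁻²⁷)(1.285×10⁷)/((3.204×10⁻¹⁹)(0.0365)) ≈ 7.30 m.

r ≈ 7.30 m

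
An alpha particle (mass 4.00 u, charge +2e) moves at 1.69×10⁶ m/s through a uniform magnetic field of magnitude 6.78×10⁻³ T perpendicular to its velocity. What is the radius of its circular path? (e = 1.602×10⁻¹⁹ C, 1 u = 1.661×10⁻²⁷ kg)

r ≈ 5.17 m

The magnetic force provides the centripetal force: |q|vB = mv²/r.
r = mv/(|q|B) = (6.644×10⁻²⁷)(1.69×10⁶)/((3.204×10⁻¹⁹)(6.78×10⁻³)) ≈ 5.17 m.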